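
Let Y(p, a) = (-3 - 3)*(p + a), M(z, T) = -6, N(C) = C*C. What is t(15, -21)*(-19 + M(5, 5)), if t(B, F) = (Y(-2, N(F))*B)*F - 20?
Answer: -20742250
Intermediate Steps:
N(C) = C²
Y(p, a) = -6*a - 6*p (Y(p, a) = -6*(a + p) = -6*a - 6*p)
t(B, F) = -20 + B*F*(12 - 6*F²) (t(B, F) = ((-6*F² - 6*(-2))*B)*F - 20 = ((-6*F² + 12)*B)*F - 20 = ((12 - 6*F²)*B)*F - 20 = (B*(12 - 6*F²))*F - 20 = B*F*(12 - 6*F²) - 20 = -20 + B*F*(12 - 6*F²))
t(15, -21)*(-19 + M(5, 5)) = (-20 - 6*15*(-21)³ + 12*15*(-21))*(-19 - 6) = (-20 - 6*15*(-9261) - 3780)*(-25) = (-20 + 833490 - 3780)*(-25) = 829690*(-25) = -20742250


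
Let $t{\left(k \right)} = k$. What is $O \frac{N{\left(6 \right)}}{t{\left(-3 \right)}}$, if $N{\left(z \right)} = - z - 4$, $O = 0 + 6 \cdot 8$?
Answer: $160$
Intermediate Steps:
$O = 48$ ($O = 0 + 48 = 48$)
$N{\left(z \right)} = -4 - z$
$O \frac{N{\left(6 \right)}}{t{\left(-3 \right)}} = 48 \frac{-4 - 6}{-3} = 48 \left(-4 - 6\right) \left(- \frac{1}{3}\right) = 48 \left(\left(-10\right) \left(- \frac{1}{3}\right)\right) = 48 \cdot \frac{10}{3} = 160$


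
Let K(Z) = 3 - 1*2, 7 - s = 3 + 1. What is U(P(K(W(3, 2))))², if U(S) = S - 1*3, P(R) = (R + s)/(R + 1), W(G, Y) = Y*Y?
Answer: 1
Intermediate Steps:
s = 3 (s = 7 - (3 + 1) = 7 - 1*4 = 7 - 4 = 3)
W(G, Y) = Y²
K(Z) = 1 (K(Z) = 3 - 2 = 1)
P(R) = (3 + R)/(1 + R) (P(R) = (R + 3)/(R + 1) = (3 + R)/(1 + R))
U(S) = -3 + S (U(S) = S - 3 = -3 + S)
U(P(K(W(3, 2))))² = (-3 + (3 + 1)/(1 + 1))² = (-3 + 4/2)² = (-3 + (½)*4)² = (-3 + 2)² = (-1)² = 1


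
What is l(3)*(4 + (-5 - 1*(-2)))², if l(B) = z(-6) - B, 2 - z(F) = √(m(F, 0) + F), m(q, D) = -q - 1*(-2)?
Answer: -1 - √2 ≈ -2.4142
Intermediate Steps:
m(q, D) = 2 - q (m(q, D) = -q + 2 = 2 - q)
z(F) = 2 - √2 (z(F) = 2 - √((2 - F) + F) = 2 - √2)
l(B) = 2 - B - √2 (l(B) = (2 - √2) - B = 2 - B - √2)
l(3)*(4 + (-5 - 1*(-2)))² = (2 - 1*3 - √2)*(4 + (-5 - 1*(-2)))² = (2 - 3 - √2)*(4 + (-5 + 2))² = (-1 - √2)*(4 - 3)² = (-1 - √2)*1² = (-1 - √2)*1 = -1 - √2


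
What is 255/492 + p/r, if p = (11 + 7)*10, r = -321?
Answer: -745/17548 ≈ -0.042455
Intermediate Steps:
p = 180 (p = 18*10 = 180)
255/492 + p/r = 255/492 + 180/(-321) = 255*(1/492) + 180*(-1/321) = 85/164 - 60/107 = -745/17548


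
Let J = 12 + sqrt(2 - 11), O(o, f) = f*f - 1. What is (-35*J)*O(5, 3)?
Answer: -3360 - 840*I ≈ -3360.0 - 840.0*I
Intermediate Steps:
O(o, f) = -1 + f**2 (O(o, f) = f**2 - 1 = -1 + f**2)
J = 12 + 3*I (J = 12 + sqrt(-9) = 12 + 3*I ≈ 12.0 + 3.0*I)
(-35*J)*O(5, 3) = (-35*(12 + 3*I))*(-1 + 3**2) = (-420 - 105*I)*(-1 + 9) = (-420 - 105*I)*8 = -3360 - 840*I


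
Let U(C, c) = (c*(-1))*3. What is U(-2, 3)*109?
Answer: -981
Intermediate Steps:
U(C, c) = -3*c (U(C, c) = -c*3 = -3*c)
U(-2, 3)*109 = -3*3*109 = -9*109 = -981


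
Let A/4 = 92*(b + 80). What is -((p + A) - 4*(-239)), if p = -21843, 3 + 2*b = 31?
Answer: -13705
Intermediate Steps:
b = 14 (b = -3/2 + (½)*31 = -3/2 + 31/2 = 14)
A = 34592 (A = 4*(92*(14 + 80)) = 4*(92*94) = 4*8648 = 34592)
-((p + A) - 4*(-239)) = -((-21843 + 34592) - 4*(-239)) = -(12749 + 956) = -1*13705 = -13705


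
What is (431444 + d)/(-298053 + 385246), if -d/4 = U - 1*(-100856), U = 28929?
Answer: -87696/87193 ≈ -1.0058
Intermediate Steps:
d = -519140 (d = -4*(28929 - 1*(-100856)) = -4*(28929 + 100856) = -4*129785 = -519140)
(431444 + d)/(-298053 + 385246) = (431444 - 519140)/(-298053 + 385246) = -87696/87193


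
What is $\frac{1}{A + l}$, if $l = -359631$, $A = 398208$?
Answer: $\frac{1}{38577} \approx 2.5922 \cdot 10^{-5}$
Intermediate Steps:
$\frac{1}{A + l} = \frac{1}{398208 - 359631} = \frac{1}{38577}$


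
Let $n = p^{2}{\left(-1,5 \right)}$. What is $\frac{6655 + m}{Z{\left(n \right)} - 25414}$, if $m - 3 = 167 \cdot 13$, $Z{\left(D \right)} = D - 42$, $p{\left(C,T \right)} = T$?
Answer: $- \frac{2943}{8477} \approx -0.34717$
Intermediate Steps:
$n = 25$ ($n = 5^{2} = 25$)
$Z{\left(D \right)} = -42 + D$ ($Z{\left(D \right)} = D - 42 = -42 + D$)
$m = 2174$ ($m = 3 + 167 \cdot 13 = 3 + 2171 = 2174$)
$\frac{6655 + m}{Z{\left(n \right)} - 25414} = \frac{6655 + 2174}{\left(-42 + 25\right) - 25414} = \frac{8829}{-17 - 25414} = \frac{8829}{-25431} = 8829 \left(- \frac{1}{25431}\right) = - \frac{2943}{8477}$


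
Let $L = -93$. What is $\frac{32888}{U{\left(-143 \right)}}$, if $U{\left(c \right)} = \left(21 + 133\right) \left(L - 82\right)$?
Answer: $- \frac{16444}{13475} \approx -1.2203$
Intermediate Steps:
$U{\left(c \right)} = -26950$ ($U{\left(c \right)} = \left(21 + 133\right) \left(-93 - 82\right) = 154 \left(-175\right) = -26950$)
$\frac{32888}{U{\left(-143 \right)}} = \frac{32888}{-26950} = 32888 \left(- \frac{1}{26950}\right) = - \frac{16444}{13475}$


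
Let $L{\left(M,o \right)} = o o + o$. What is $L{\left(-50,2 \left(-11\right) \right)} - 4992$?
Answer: $-4530$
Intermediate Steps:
$L{\left(M,o \right)} = o + o^{2}$ ($L{\left(M,o \right)} = o^{2} + o = o + o^{2}$)
$L{\left(-50,2 \left(-11\right) \right)} - 4992 = 2 \left(-11\right) \left(1 + 2 \left(-11\right)\right) - 4992 = - 22 \left(1 - 22\right) - 4992 = \left(-22\right) \left(-21\right) - 4992 = 462 - 4992 = -4530$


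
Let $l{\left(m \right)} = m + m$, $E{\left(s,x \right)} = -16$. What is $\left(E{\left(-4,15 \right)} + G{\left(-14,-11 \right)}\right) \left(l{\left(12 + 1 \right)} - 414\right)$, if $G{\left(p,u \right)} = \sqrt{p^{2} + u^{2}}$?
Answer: $6208 - 388 \sqrt{317} \approx -700.14$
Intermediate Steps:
$l{\left(m \right)} = 2 m$
$\left(E{\left(-4,15 \right)} + G{\left(-14,-11 \right)}\right) \left(l{\left(12 + 1 \right)} - 414\right) = \left(-16 + \sqrt{\left(-14\right)^{2} + \left(-11\right)^{2}}\right) \left(2 \left(12 + 1\right) - 414\right) = \left(-16 + \sqrt{196 + 121}\right) \left(2 \cdot 13 - 414\right) = \left(-16 + \sqrt{317}\right) \left(26 - 414\right) = \left(-16 + \sqrt{317}\right) \left(-388\right) = 6208 - 388 \sqrt{317}$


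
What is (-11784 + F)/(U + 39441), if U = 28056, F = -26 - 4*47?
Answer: -11998/67497 ≈ -0.17776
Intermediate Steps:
F = -214 (F = -26 - 188 = -214)
(-11784 + F)/(U + 39441) = (-11784 - 214)/(28056 + 39441) = -11998/67497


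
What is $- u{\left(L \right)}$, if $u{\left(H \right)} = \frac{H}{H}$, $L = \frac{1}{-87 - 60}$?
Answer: $-1$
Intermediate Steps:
$L = - \frac{1}{147}$ ($L = \frac{1}{-147} = - \frac{1}{147} \approx -0.0068027$)
$u{\left(H \right)} = 1$
$- u{\left(L \right)} = \left(-1\right) 1 = -1$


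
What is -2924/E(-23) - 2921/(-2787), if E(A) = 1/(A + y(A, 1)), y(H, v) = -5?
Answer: 228180185/2787 ≈ 81873.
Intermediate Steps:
E(A) = 1/(-5 + A) (E(A) = 1/(A - 5) = 1/(-5 + A))
-2924/E(-23) - 2921/(-2787) = -2924/(1/(-5 - 23)) - 2921/(-2787) = -2924/(1/(-28)) - 2921*(-1/2787) = -2924/(-1/28) + 2921/2787 = -2924*(-28) + 2921/2787 = 81872 + 2921/2787 = 228180185/2787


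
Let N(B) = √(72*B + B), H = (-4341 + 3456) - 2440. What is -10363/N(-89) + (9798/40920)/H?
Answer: -1633/22676500 + 10363*I*√6497/6497 ≈ -7.2013e-5 + 128.57*I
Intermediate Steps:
H = -3325 (H = -885 - 2440 = -3325)
N(B) = √73*√B (N(B) = √(73*B) = √73*√B)
-10363/N(-89) + (9798/40920)/H = -10363*(-I*√6497/6497) + (9798/40920)/(-3325) = -10363*(-I*√6497/6497) + (9798*(1/40920))*(-1/3325) = -10363*(-I*√6497/6497) + (1633/6820)*(-1/3325) = -(-10363)*I*√6497/6497 - 1633/22676500 = 10363*I*√6497/6497 - 1633/22676500 = -1633/22676500 + 10363*I*√6497/6497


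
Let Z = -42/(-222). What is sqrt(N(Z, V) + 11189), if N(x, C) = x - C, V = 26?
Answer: sqrt(15282406)/37 ≈ 105.66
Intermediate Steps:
Z = 7/37 (Z = -42*(-1/222) = 7/37 ≈ 0.18919)
sqrt(N(Z, V) + 11189) = sqrt((7/37 - 1*26) + 11189) = sqrt((7/37 - 26) + 11189) = sqrt(-955/37 + 11189) = sqrt(413038/37) = sqrt(15282406)/37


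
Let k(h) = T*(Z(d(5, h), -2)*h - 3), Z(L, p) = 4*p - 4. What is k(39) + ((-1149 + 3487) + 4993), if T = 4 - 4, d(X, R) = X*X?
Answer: 7331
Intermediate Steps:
d(X, R) = X²
Z(L, p) = -4 + 4*p
T = 0
k(h) = 0 (k(h) = 0*((-4 + 4*(-2))*h - 3) = 0*((-4 - 8)*h - 3) = 0*(-12*h - 3) = 0*(-3 - 12*h) = 0)
k(39) + ((-1149 + 3487) + 4993) = 0 + ((-1149 + 3487) + 4993) = 0 + (2338 + 4993) = 0 + 7331 = 7331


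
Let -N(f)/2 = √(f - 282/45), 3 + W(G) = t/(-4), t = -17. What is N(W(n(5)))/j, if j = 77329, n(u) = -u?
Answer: -I*√4515/1159935 ≈ -5.7929e-5*I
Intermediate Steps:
W(G) = 5/4 (W(G) = -3 - 17/(-4) = -3 - 17*(-¼) = -3 + 17/4 = 5/4)
N(f) = -2*√(-94/15 + f) (N(f) = -2*√(f - 282/45) = -2*√(f - 282*1/45) = -2*√(f - 94/15) = -2*√(-94/15 + f))
N(W(n(5)))/j = -2*√(-1410 + 225*(5/4))/15/77329 = -2*√(-1410 + 1125/4)/15*(1/77329) = -I*√4515/15*(1/77329) = -I*√4515/1159935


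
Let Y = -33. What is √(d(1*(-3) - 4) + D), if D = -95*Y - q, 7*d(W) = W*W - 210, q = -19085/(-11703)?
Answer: √425996818653/11703 ≈ 55.771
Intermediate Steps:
q = 19085/11703 (q = -19085*(-1/11703) = 19085/11703 ≈ 1.6308)
d(W) = -30 + W²/7 (d(W) = (W*W - 210)/7 = (W² - 210)/7 = (-210 + W²)/7 = -30 + W²/7)
D = 36669820/11703 (D = -95*(-33) - 1*19085/11703 = 3135 - 19085/11703 = 36669820/11703 ≈ 3133.4)
√(d(1*(-3) - 4) + D) = √((-30 + (1*(-3) - 4)²/7) + 36669820/11703) = √((-30 + (-3 - 4)²/7) + 36669820/11703) = √((-30 + (⅐)*(-7)²) + 36669820/11703) = √((-30 + (⅐)*49) + 36669820/11703) = √((-30 + 7) + 36669820/11703) = √(-23 + 36669820/11703) = √(36400651/11703) = √425996818653/11703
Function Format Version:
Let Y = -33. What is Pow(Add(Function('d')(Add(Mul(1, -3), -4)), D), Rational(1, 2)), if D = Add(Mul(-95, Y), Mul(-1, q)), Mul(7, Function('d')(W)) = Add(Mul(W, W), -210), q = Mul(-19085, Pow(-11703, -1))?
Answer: Mul(Rational(1, 11703), Pow(425996818653, Rational(1, 2))) ≈ 55.771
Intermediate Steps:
q = Rational(19085, 11703) (q = Mul(-19085, Rational(-1, 11703)) = Rational(19085, 11703) ≈ 1.6308)
Function('d')(W) = Add(-30, Mul(Rational(1, 7), Pow(W, 2))) (Function('d')(W) = Mul(Rational(1, 7), Add(Mul(W, W), -210)) = Mul(Rational(1, 7), Add(Pow(W, 2), -210)) = Mul(Rational(1, 7), Add(-210, Pow(W, 2))) = Add(-30, Mul(Rational(1, 7), Pow(W, 2))))
D = Rational(36669820, 11703) (D = Add(Mul(-95, -33), Mul(-1, Rational(19085, 11703))) = Add(3135, Rational(-19085, 11703)) = Rational(36669820, 11703) ≈ 3133.4)
Pow(Add(Function('d')(Add(Mul(1, -3), -4)), D), Rational(1, 2)) = Pow(Add(Add(-30, Mul(Rational(1, 7), Pow(Add(Mul(1, -3), -4), 2))), Rational(36669820, 11703)), Rational(1, 2)) = Pow(Add(Add(-30, Mul(Rational(1, 7), Pow(Add(-3, -4), 2))), Rational(36669820, 11703)), Rational(1, 2)) = Pow(Add(Add(-30, Mul(Rational(1, 7), Pow(-7, 2))), Rational(36669820, 11703)), Rational(1, 2)) = Pow(Add(Add(-30, Mul(Rational(1, 7), 49)), Rational(36669820, 11703)), Rational(1, 2)) = Pow(Add(Add(-30, 7), Rational(36669820, 11703)), Rational(1, 2)) = Pow(Add(-23, Rational(36669820, 11703)), Rational(1, 2)) = Pow(Rational(36400651, 11703), Rational(1, 2)) = Mul(Rational(1, 11703), Pow(425996818653, Rational(1, 2)))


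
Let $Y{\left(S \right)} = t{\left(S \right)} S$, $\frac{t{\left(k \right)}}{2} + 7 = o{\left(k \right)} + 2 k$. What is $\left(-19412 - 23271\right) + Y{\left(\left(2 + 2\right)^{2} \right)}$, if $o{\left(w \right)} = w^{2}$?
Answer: $-33691$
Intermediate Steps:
$t{\left(k \right)} = -14 + 2 k^{2} + 4 k$ ($t{\left(k \right)} = -14 + 2 \left(k^{2} + 2 k\right) = -14 + \left(2 k^{2} + 4 k\right) = -14 + 2 k^{2} + 4 k$)
$Y{\left(S \right)} = S \left(-14 + 2 S^{2} + 4 S\right)$ ($Y{\left(S \right)} = \left(-14 + 2 S^{2} + 4 S\right) S = S \left(-14 + 2 S^{2} + 4 S\right)$)
$\left(-19412 - 23271\right) + Y{\left(\left(2 + 2\right)^{2} \right)} = \left(-19412 - 23271\right) + 2 \left(2 + 2\right)^{2} \left(-7 + \left(\left(2 + 2\right)^{2}\right)^{2} + 2 \left(2 + 2\right)^{2}\right) = -42683 + 2 \cdot 4^{2} \left(-7 + \left(4^{2}\right)^{2} + 2 \cdot 4^{2}\right) = -42683 + 2 \cdot 16 \left(-7 + 16^{2} + 2 \cdot 16\right) = -42683 + 2 \cdot 16 \left(-7 + 256 + 32\right) = -42683 + 2 \cdot 16 \cdot 281 = -42683 + 8992 = -33691$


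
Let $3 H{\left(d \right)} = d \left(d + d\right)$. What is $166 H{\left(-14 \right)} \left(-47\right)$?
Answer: $- \frac{3058384}{3} \approx -1.0195 \cdot 10^{6}$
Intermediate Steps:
$H{\left(d \right)} = \frac{2 d^{2}}{3}$ ($H{\left(d \right)} = \frac{d \left(d + d\right)}{3} = \frac{d 2 d}{3} = \frac{2 d^{2}}{3}$)
$166 H{\left(-14 \right)} \left(-47\right) = 166 \frac{2 \left(-14\right)^{2}}{3} \left(-47\right) = 166 \cdot \frac{2}{3} \cdot 196 \left(-47\right) = 166 \cdot \frac{392}{3} \left(-47\right) = \frac{65072}{3} \left(-47\right) = - \frac{3058384}{3}$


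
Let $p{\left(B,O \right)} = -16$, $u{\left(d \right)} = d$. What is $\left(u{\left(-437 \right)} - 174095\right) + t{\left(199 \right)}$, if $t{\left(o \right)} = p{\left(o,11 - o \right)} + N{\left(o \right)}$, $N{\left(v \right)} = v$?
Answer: $-174349$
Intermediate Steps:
$t{\left(o \right)} = -16 + o$
$\left(u{\left(-437 \right)} - 174095\right) + t{\left(199 \right)} = \left(-437 - 174095\right) + \left(-16 + 199\right) = -174532 + 183 = -174349$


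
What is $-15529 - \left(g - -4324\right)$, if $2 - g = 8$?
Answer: $-19847$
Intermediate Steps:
$g = -6$ ($g = 2 - 8 = -6$)
$-15529 - \left(g - -4324\right) = -15529 - \left(-6 - -4324\right) = -15529 - \left(-6 + 4324\right) = -15529 - 4318 = -19847$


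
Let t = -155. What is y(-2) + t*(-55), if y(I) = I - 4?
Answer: 8519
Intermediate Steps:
y(I) = -4 + I
y(-2) + t*(-55) = (-4 - 2) - 155*(-55) = -6 + 8525 = 8519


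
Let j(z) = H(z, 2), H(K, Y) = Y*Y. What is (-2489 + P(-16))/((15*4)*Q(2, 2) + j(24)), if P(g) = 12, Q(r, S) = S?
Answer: -2477/124 ≈ -19.976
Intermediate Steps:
H(K, Y) = Y**2
j(z) = 4 (j(z) = 2**2 = 4)
(-2489 + P(-16))/((15*4)*Q(2, 2) + j(24)) = (-2489 + 12)/((15*4)*2 + 4) = -2477/(60*2 + 4) = -2477/(120 + 4) = -2477/124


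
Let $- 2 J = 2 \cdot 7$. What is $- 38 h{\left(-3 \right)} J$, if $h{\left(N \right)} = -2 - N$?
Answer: $266$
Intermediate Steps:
$J = -7$ ($J = - \frac{2 \cdot 7}{2} = \left(- \frac{1}{2}\right) 14 = -7$)
$- 38 h{\left(-3 \right)} J = - 38 \left(-2 - -3\right) \left(-7\right) = - 38 \left(-2 + 3\right) \left(-7\right) = \left(-38\right) 1 \left(-7\right) = \left(-38\right) \left(-7\right) = 266$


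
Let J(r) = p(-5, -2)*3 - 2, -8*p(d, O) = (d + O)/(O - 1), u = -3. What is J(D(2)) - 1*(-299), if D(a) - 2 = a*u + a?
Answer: 2369/8 ≈ 296.13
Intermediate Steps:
p(d, O) = -(O + d)/(8*(-1 + O)) (p(d, O) = -(d + O)/(8*(O - 1)) = -(O + d)/(8*(-1 + O)))
D(a) = 2 - 2*a (D(a) = 2 + (a*(-3) + a) = 2 + (-3*a + a) = 2 - 2*a)
J(r) = -23/8 (J(r) = ((-1*(-2) - 1*(-5))/(8*(-1 - 2)))*3 - 2 = ((1/8)*(2 + 5)/(-3))*3 - 2 = ((1/8)*(-1/3)*7)*3 - 2 = -7/24*3 - 2 = -7/8 - 2 = -23/8)
J(D(2)) - 1*(-299) = -23/8 - 1*(-299) = -23/8 + 299 = 2369/8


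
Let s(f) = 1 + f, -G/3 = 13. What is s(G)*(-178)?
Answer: 6764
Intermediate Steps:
G = -39 (G = -3*13 = -39)
s(G)*(-178) = (1 - 39)*(-178) = -38*(-178) = 6764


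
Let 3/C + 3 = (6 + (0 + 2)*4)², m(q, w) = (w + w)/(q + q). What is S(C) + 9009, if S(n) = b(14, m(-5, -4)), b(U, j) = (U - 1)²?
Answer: 9178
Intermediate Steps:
m(q, w) = w/q (m(q, w) = (2*w)/((2*q)) = (2*w)*(1/(2*q)) = w/q)
b(U, j) = (-1 + U)²
C = 3/193 (C = 3/(-3 + (6 + (0 + 2)*4)²) = 3/(-3 + (6 + 2*4)²) = 3/(-3 + (6 + 8)²) = 3/(-3 + 14²) = 3/(-3 + 196) = 3/193 ≈ 0.015544)
S(n) = 169 (S(n) = (-1 + 14)² = 13² = 169)
S(C) + 9009 = 169 + 9009 = 9178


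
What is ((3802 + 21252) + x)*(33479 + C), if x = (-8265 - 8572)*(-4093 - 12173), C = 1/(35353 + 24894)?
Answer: 552450169896512544/60247 ≈ 9.1698e+12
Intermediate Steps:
C = 1/60247 ≈ 1.6598e-5
x = 273870642 (x = -16837*(-16266) = 273870642)
((3802 + 21252) + x)*(33479 + C) = ((3802 + 21252) + 273870642)*(33479 + 1/60247) = (25054 + 273870642)*(2017009314/60247) = 273895696*(2017009314/60247) = 552450169896512544/60247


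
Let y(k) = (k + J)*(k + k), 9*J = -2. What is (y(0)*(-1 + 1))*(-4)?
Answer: 0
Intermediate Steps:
J = -2/9 (J = (1/9)*(-2) = -2/9 ≈ -0.22222)
y(k) = 2*k*(-2/9 + k) (y(k) = (k - 2/9)*(k + k) = (-2/9 + k)*(2*k) = 2*k*(-2/9 + k))
(y(0)*(-1 + 1))*(-4) = (((2/9)*0*(-2 + 9*0))*(-1 + 1))*(-4) = (((2/9)*0*(-2 + 0))*0)*(-4) = (((2/9)*0*(-2))*0)*(-4) = (0*0)*(-4) = 0*(-4) = 0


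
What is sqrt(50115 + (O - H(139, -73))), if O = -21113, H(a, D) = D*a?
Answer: sqrt(39149) ≈ 197.86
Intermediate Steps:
sqrt(50115 + (O - H(139, -73))) = sqrt(50115 + (-21113 - (-73)*139)) = sqrt(50115 + (-21113 - 1*(-10147))) = sqrt(50115 + (-21113 + 10147)) = sqrt(50115 - 10966) = sqrt(39149)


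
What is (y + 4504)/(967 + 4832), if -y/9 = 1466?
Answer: -8690/5799 ≈ -1.4985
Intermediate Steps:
y = -13194 (y = -9*1466 = -13194)
(y + 4504)/(967 + 4832) = (-13194 + 4504)/(967 + 4832) = -8690/5799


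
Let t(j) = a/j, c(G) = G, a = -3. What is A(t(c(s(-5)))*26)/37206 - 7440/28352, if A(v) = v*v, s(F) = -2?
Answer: -62417/281748 ≈ -0.22153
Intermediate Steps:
t(j) = -3/j
A(v) = v²
A(t(c(s(-5)))*26)/37206 - 7440/28352 = (-3/(-2)*26)²/37206 - 7440/28352 = (-3*(-½)*26)²*(1/37206) - 7440*1/28352 = ((3/2)*26)²*(1/37206) - 465/1772 = 39²*(1/37206) - 465/1772 = 1521*(1/37206) - 465/1772 = 13/318 - 465/1772 = -62417/281748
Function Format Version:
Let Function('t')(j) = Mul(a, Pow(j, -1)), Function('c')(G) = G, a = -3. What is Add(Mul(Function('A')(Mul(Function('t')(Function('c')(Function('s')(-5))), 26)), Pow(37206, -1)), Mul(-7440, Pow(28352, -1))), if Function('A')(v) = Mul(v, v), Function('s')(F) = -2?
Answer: Rational(-62417, 281748) ≈ -0.22153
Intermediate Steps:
Function('t')(j) = Mul(-3, Pow(j, -1))
Function('A')(v) = Pow(v, 2)
Add(Mul(Function('A')(Mul(Function('t')(Function('c')(Function('s')(-5))), 26)), Pow(37206, -1)), Mul(-7440, Pow(28352, -1))) = Add(Mul(Pow(Mul(Mul(-3, Pow(-2, -1)), 26), 2), Pow(37206, -1)), Mul(-7440, Pow(28352, -1))) = Add(Mul(Pow(Mul(Mul(-3, Rational(-1, 2)), 26), 2), Rational(1, 37206)), Mul(-7440, Rational(1, 28352))) = Add(Mul(Pow(Mul(Rational(3, 2), 26), 2), Rational(1, 37206)), Rational(-465, 1772)) = Add(Mul(Pow(39, 2), Rational(1, 37206)), Rational(-465, 1772)) = Add(Mul(1521, Rational(1, 37206)), Rational(-465, 1772)) = Add(Rational(13, 318), Rational(-465, 1772)) = Rational(-62417, 281748)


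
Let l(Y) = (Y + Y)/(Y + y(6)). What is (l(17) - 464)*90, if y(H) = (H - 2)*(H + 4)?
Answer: -792420/19 ≈ -41706.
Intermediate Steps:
y(H) = (-2 + H)*(4 + H)
l(Y) = 2*Y/(40 + Y) (l(Y) = (Y + Y)/(Y + (-8 + 6² + 2*6)) = (2*Y)/(Y + (-8 + 36 + 12)) = (2*Y)/(Y + 40) = (2*Y)/(40 + Y) = 2*Y/(40 + Y))
(l(17) - 464)*90 = (2*17/(40 + 17) - 464)*90 = (2*17/57 - 464)*90 = (2*17*(1/57) - 464)*90 = (34/57 - 464)*90 = -26414/57*90 = -792420/19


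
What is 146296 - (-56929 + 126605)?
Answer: 76620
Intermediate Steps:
146296 - (-56929 + 126605) = 146296 - 1*69676 = 146296 - 69676 = 76620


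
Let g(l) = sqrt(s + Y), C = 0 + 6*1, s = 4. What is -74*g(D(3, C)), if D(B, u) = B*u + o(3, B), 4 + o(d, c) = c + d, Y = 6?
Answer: -74*sqrt(10) ≈ -234.01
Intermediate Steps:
C = 6 (C = 0 + 6 = 6)
o(d, c) = -4 + c + d (o(d, c) = -4 + (c + d) = -4 + c + d)
D(B, u) = -1 + B + B*u (D(B, u) = B*u + (-4 + B + 3) = B*u + (-1 + B) = -1 + B + B*u)
g(l) = sqrt(10) (g(l) = sqrt(4 + 6) = sqrt(10))
-74*g(D(3, C)) = -74*sqrt(10)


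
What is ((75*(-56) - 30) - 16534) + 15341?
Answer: -5423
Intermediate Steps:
((75*(-56) - 30) - 16534) + 15341 = ((-4200 - 30) - 16534) + 15341 = (-4230 - 16534) + 15341 = -20764 + 15341 = -5423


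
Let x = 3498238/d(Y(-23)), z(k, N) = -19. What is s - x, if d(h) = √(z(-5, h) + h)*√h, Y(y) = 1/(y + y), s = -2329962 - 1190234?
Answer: -3520196 + 160918948*√35/175 ≈ 1.9199e+6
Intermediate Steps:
s = -3520196
Y(y) = 1/(2*y)
d(h) = √h*√(-19 + h) (d(h) = √(-19 + h)*√h = √h*√(-19 + h))
x = -160918948*√35/175 (x = 3498238/((√((½)/(-23))*√(-19 + (½)/(-23)))) = 3498238/((√((½)*(-1/23))*√(-19 + (½)*(-1/23)))) = 3498238/((√(-1/46)*√(-19 - 1/46))) = 3498238/(((I*√46/46)*√(-875/46))) = 3498238/(((I*√46/46)*(5*I*√1610/46))) = 3498238/((-5*√35/46)) = 3498238*(-46*√35/175) = -160918948*√35/175 ≈ -5.4401e+6)
s - x = -3520196 - (-160918948)*√35/175 = -3520196 + 160918948*√35/175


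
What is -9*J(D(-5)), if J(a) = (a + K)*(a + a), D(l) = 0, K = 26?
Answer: 0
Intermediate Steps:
J(a) = 2*a*(26 + a) (J(a) = (a + 26)*(a + a) = (26 + a)*(2*a) = 2*a*(26 + a))
-9*J(D(-5)) = -18*0*(26 + 0) = -18*0*26 = -9*0 = 0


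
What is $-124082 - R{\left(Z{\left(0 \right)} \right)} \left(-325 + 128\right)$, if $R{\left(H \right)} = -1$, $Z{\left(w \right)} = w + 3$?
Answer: $-124279$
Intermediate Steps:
$Z{\left(w \right)} = 3 + w$
$-124082 - R{\left(Z{\left(0 \right)} \right)} \left(-325 + 128\right) = -124082 - - (-325 + 128) = -124082 - \left(-1\right) \left(-197\right) = -124082 - 197 = -124279$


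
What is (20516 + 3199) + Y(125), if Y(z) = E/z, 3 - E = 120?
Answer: 2964258/125 ≈ 23714.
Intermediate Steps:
E = -117 (E = 3 - 1*120 = 3 - 120 = -117)
Y(z) = -117/z
(20516 + 3199) + Y(125) = (20516 + 3199) - 117/125 = 23715 - 117*1/125 = 23715 - 117/125 = 2964258/125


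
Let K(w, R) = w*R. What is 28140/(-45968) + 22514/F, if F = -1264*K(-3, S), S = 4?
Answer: 19003001/21788832 ≈ 0.87214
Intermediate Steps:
K(w, R) = R*w
F = 15168 (F = -5056*(-3) = -1264*(-12) = 15168)
28140/(-45968) + 22514/F = 28140/(-45968) + 22514/15168 = 28140*(-1/45968) + 22514*(1/15168) = -7035/11492 + 11257/7584 = 19003001/21788832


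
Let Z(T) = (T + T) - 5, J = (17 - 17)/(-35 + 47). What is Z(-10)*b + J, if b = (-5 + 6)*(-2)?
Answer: 50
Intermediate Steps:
J = 0 (J = 0/12 = 0*(1/12) = 0)
Z(T) = -5 + 2*T (Z(T) = 2*T - 5 = -5 + 2*T)
b = -2 (b = 1*(-2) = -2)
Z(-10)*b + J = (-5 + 2*(-10))*(-2) + 0 = (-5 - 20)*(-2) + 0 = -25*(-2) + 0 = 50 + 0 = 50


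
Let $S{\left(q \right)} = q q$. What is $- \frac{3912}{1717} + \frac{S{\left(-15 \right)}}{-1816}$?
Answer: $- \frac{7490517}{3118072} \approx -2.4023$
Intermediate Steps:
$S{\left(q \right)} = q^{2}$
$- \frac{3912}{1717} + \frac{S{\left(-15 \right)}}{-1816} = - \frac{3912}{1717} + \frac{\left(-15\right)^{2}}{-1816} = \left(-3912\right) \frac{1}{1717} + 225 \left(- \frac{1}{1816}\right) = - \frac{3912}{1717} - \frac{225}{1816} = - \frac{7490517}{3118072}$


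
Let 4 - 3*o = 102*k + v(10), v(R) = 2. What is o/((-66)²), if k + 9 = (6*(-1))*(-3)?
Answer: -229/3267 ≈ -0.070095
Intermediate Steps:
k = 9 (k = -9 + (6*(-1))*(-3) = -9 - 6*(-3) = -9 + 18 = 9)
o = -916/3 (o = 4/3 - (102*9 + 2)/3 = 4/3 - (918 + 2)/3 = 4/3 - ⅓*920 = 4/3 - 920/3 = -916/3 ≈ -305.33)
o/((-66)²) = -916/(3*((-66)²)) = -916/3/4356 = -916/3*1/4356 = -229/3267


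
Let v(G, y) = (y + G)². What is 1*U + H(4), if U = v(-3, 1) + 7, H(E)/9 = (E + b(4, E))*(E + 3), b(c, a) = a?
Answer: 515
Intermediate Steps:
v(G, y) = (G + y)²
H(E) = 18*E*(3 + E) (H(E) = 9*((E + E)*(E + 3)) = 9*((2*E)*(3 + E)) = 9*(2*E*(3 + E)) = 18*E*(3 + E))
U = 11 (U = (-3 + 1)² + 7 = (-2)² + 7 = 4 + 7 = 11)
1*U + H(4) = 1*11 + 18*4*(3 + 4) = 11 + 18*4*7 = 11 + 504 = 515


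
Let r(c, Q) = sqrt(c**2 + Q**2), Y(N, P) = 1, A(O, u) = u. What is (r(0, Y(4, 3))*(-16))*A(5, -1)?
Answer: 16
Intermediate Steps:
r(c, Q) = sqrt(Q**2 + c**2)
(r(0, Y(4, 3))*(-16))*A(5, -1) = (sqrt(1**2 + 0**2)*(-16))*(-1) = (sqrt(1 + 0)*(-16))*(-1) = (sqrt(1)*(-16))*(-1) = (1*(-16))*(-1) = -16*(-1) = 16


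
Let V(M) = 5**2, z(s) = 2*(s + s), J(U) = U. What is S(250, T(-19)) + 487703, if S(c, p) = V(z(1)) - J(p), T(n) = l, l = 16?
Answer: 487712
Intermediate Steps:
z(s) = 4*s (z(s) = 2*(2*s) = 4*s)
T(n) = 16
V(M) = 25
S(c, p) = 25 - p
S(250, T(-19)) + 487703 = (25 - 1*16) + 487703 = (25 - 16) + 487703 = 9 + 487703 = 487712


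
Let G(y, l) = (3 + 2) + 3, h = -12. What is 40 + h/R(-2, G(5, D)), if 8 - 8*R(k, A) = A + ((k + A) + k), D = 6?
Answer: 64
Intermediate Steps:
G(y, l) = 8 (G(y, l) = 5 + 3 = 8)
R(k, A) = 1 - A/4 - k/4 (R(k, A) = 1 - (A + ((k + A) + k))/8 = 1 - (A + ((A + k) + k))/8 = 1 - (A + (A + 2*k))/8 = 1 - (2*A + 2*k)/8 = 1 + (-A/4 - k/4) = 1 - A/4 - k/4)
40 + h/R(-2, G(5, D)) = 40 - 12/(1 - ¼*8 - ¼*(-2)) = 40 - 12/(1 - 2 + ½) = 40 - 12/(-½) = 40 - 12*(-2) = 40 + 24 = 64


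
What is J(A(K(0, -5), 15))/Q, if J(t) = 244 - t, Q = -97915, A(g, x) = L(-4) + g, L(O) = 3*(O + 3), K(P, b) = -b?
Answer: -242/97915 ≈ -0.0024715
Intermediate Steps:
L(O) = 9 + 3*O (L(O) = 3*(3 + O) = 9 + 3*O)
A(g, x) = -3 + g (A(g, x) = (9 + 3*(-4)) + g = (9 - 12) + g = -3 + g)
J(A(K(0, -5), 15))/Q = (244 - (-3 - 1*(-5)))/(-97915) = (244 - (-3 + 5))*(-1/97915) = (244 - 1*2)*(-1/97915) = (244 - 2)*(-1/97915) = 242*(-1/97915) = -242/97915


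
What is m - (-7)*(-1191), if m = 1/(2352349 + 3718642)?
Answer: -50613851966/6070991 ≈ -8337.0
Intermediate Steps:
m = 1/6070991 ≈ 1.6472e-7
m - (-7)*(-1191) = 1/6070991 - (-7)*(-1191) = 1/6070991 - 1*8337 = 1/6070991 - 8337 = -50613851966/6070991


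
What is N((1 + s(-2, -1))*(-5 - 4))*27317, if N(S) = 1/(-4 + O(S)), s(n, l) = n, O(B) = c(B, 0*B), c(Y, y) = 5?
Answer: 27317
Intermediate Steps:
O(B) = 5
N(S) = 1 (N(S) = 1/(-4 + 5) = 1/1 = 1)
N((1 + s(-2, -1))*(-5 - 4))*27317 = 1*27317 = 27317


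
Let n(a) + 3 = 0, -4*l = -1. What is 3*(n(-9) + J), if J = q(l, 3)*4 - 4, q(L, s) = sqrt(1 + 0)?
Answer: -9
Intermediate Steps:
l = 1/4 (l = -1/4*(-1) = 1/4 ≈ 0.25000)
q(L, s) = 1 (q(L, s) = sqrt(1) = 1)
n(a) = -3 (n(a) = -3 + 0 = -3)
J = 0 (J = 1*4 - 4 = 4 - 4 = 0)
3*(n(-9) + J) = 3*(-3 + 0) = 3*(-3) = -9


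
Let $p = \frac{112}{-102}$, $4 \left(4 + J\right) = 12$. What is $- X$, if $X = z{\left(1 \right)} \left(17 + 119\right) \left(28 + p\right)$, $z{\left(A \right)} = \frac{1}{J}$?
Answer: $\frac{10976}{3} \approx 3658.7$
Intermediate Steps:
$J = -1$ ($J = -4 + \frac{1}{4} \cdot 12 = -4 + 3 = -1$)
$p = - \frac{56}{51}$ ($p = 112 \left(- \frac{1}{102}\right) = - \frac{56}{51} \approx -1.098$)
$z{\left(A \right)} = -1$ ($z{\left(A \right)} = \frac{1}{-1} = -1$)
$X = - \frac{10976}{3}$ ($X = - \left(17 + 119\right) \left(28 - \frac{56}{51}\right) = - \frac{136 \cdot 1372}{51} = \left(-1\right) \frac{10976}{3} = - \frac{10976}{3} \approx -3658.7$)
$- X = \left(-1\right) \left(- \frac{10976}{3}\right) = \frac{10976}{3}$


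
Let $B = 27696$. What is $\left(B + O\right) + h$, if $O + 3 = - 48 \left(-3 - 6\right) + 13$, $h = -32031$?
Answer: $-3893$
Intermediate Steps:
$O = 442$ ($O = -3 - \left(-13 + 48 \left(-3 - 6\right)\right) = -3 + \left(\left(-48\right) \left(-9\right) + 13\right) = -3 + \left(432 + 13\right) = -3 + 445 = 442$)
$\left(B + O\right) + h = \left(27696 + 442\right) - 32031 = 28138 - 32031 = -3893$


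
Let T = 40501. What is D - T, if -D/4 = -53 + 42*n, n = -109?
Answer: -21977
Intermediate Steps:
D = 18524 (D = -4*(-53 + 42*(-109)) = -4*(-53 - 4578) = -4*(-4631) = 18524)
D - T = 18524 - 1*40501 = 18524 - 40501 = -21977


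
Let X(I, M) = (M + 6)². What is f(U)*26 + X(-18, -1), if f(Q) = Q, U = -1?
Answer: -1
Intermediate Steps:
X(I, M) = (6 + M)²
f(U)*26 + X(-18, -1) = -1*26 + (6 - 1)² = -26 + 5² = -26 + 25 = -1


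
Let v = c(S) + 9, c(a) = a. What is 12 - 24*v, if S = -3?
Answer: -132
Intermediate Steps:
v = 6 (v = -3 + 9 = 6)
12 - 24*v = 12 - 24*6 = 12 - 144 = -132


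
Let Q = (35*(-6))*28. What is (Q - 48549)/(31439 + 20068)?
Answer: -18143/17169 ≈ -1.0567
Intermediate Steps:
Q = -5880 (Q = -210*28 = -5880)
(Q - 48549)/(31439 + 20068) = (-5880 - 48549)/(31439 + 20068) = -54429/51507 = -54429*1/51507 = -18143/17169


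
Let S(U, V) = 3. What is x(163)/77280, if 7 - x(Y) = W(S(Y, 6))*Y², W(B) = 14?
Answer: -53137/11040 ≈ -4.8131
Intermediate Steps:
x(Y) = 7 - 14*Y²
x(163)/77280 = (7 - 14*163²)/77280 = (7 - 14*26569)*(1/77280) = (7 - 371966)*(1/77280) = -371959*1/77280 = -53137/11040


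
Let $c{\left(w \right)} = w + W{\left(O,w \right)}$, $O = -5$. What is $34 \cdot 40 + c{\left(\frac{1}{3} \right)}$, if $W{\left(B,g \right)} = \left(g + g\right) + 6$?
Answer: $1367$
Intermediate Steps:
$W{\left(B,g \right)} = 6 + 2 g$ ($W{\left(B,g \right)} = 2 g + 6 = 6 + 2 g$)
$c{\left(w \right)} = 6 + 3 w$ ($c{\left(w \right)} = w + \left(6 + 2 w\right) = 6 + 3 w$)
$34 \cdot 40 + c{\left(\frac{1}{3} \right)} = 34 \cdot 40 + \left(6 + \frac{3}{3}\right) = 1360 + \left(6 + 3 \cdot \frac{1}{3}\right) = 1360 + \left(6 + 1\right) = 1360 + 7 = 1367$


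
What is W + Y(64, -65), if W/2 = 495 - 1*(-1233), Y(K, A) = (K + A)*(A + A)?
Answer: 3586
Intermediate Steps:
Y(K, A) = 2*A*(A + K) (Y(K, A) = (A + K)*(2*A) = 2*A*(A + K))
W = 3456 (W = 2*(495 - 1*(-1233)) = 2*(495 + 1233) = 2*1728 = 3456)
W + Y(64, -65) = 3456 + 2*(-65)*(-65 + 64) = 3456 + 2*(-65)*(-1) = 3456 + 130 = 3586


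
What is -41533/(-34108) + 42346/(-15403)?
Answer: -804604569/525365524 ≈ -1.5315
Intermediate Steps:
-41533/(-34108) + 42346/(-15403) = -41533*(-1/34108) + 42346*(-1/15403) = 41533/34108 - 42346/15403 = -804604569/525365524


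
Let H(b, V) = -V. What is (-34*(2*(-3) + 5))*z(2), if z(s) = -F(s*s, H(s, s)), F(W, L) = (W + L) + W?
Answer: -204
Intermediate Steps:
F(W, L) = L + 2*W (F(W, L) = (L + W) + W = L + 2*W)
z(s) = s - 2*s**2 (z(s) = -(-s + 2*(s*s)) = -(-s + 2*s**2) = s - 2*s**2)
(-34*(2*(-3) + 5))*z(2) = (-34*(2*(-3) + 5))*(2*(1 - 2*2)) = (-34*(-6 + 5))*(2*(1 - 4)) = (-34*(-1))*(2*(-3)) = 34*(-6) = -204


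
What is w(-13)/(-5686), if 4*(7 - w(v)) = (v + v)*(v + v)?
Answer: 81/2843 ≈ 0.028491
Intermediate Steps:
w(v) = 7 - v² (w(v) = 7 - (v + v)*(v + v)/4 = 7 - 2*v*2*v/4 = 7 - v²)
w(-13)/(-5686) = (7 - 1*(-13)²)/(-5686) = (7 - 1*169)*(-1/5686) = (7 - 169)*(-1/5686) = -162*(-1/5686) = 81/2843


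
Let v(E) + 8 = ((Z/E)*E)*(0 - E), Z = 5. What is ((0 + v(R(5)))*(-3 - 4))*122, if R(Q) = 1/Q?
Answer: 7686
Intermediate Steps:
R(Q) = 1/Q
v(E) = -8 - 5*E (v(E) = -8 + ((5/E)*E)*(0 - E) = -8 + 5*(-E) = -8 - 5*E)
((0 + v(R(5)))*(-3 - 4))*122 = ((0 + (-8 - 5/5))*(-3 - 4))*122 = ((0 + (-8 - 5*1/5))*(-7))*122 = ((0 + (-8 - 1))*(-7))*122 = ((0 - 9)*(-7))*122 = -9*(-7)*122 = 63*122 = 7686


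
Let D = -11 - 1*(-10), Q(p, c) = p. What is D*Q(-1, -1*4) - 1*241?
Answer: -240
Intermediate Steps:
D = -1 (D = -11 + 10 = -1)
D*Q(-1, -1*4) - 1*241 = -1*(-1) - 1*241 = 1 - 241 = -240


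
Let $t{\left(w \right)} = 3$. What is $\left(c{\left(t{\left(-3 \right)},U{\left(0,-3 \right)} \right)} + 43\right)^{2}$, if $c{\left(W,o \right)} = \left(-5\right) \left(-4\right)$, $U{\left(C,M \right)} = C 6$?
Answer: $3969$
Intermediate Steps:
$U{\left(C,M \right)} = 6 C$
$c{\left(W,o \right)} = 20$
$\left(c{\left(t{\left(-3 \right)},U{\left(0,-3 \right)} \right)} + 43\right)^{2} = \left(20 + 43\right)^{2} = 63^{2} = 3969$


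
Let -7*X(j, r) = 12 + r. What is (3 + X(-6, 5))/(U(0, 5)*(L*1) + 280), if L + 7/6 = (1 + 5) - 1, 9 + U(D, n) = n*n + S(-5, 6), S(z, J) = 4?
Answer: 6/3745 ≈ 0.0016021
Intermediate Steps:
U(D, n) = -5 + n**2 (U(D, n) = -9 + (n*n + 4) = -9 + (n**2 + 4) = -9 + (4 + n**2) = -5 + n**2)
X(j, r) = -12/7 - r/7 (X(j, r) = -(12 + r)/7 = -12/7 - r/7)
L = 23/6 (L = -7/6 + ((1 + 5) - 1) = -7/6 + (6 - 1) = -7/6 + 5 = 23/6 ≈ 3.8333)
(3 + X(-6, 5))/(U(0, 5)*(L*1) + 280) = (3 + (-12/7 - 1/7*5))/((-5 + 5**2)*((23/6)*1) + 280) = (3 + (-12/7 - 5/7))/((-5 + 25)*(23/6) + 280) = (3 - 17/7)/(20*(23/6) + 280) = 4/(7*(230/3 + 280)) = 4/(7*(1070/3)) = (4/7)*(3/1070) = 6/3745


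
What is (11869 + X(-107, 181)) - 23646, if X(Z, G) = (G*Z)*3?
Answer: -69878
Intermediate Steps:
X(Z, G) = 3*G*Z
(11869 + X(-107, 181)) - 23646 = (11869 + 3*181*(-107)) - 23646 = (11869 - 58101) - 23646 = -46232 - 23646 = -69878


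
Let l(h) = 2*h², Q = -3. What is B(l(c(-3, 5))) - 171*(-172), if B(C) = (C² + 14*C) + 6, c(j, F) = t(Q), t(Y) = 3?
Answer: 29994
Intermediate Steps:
c(j, F) = 3
B(C) = 6 + C² + 14*C
B(l(c(-3, 5))) - 171*(-172) = (6 + (2*3²)² + 14*(2*3²)) - 171*(-172) = (6 + (2*9)² + 14*(2*9)) + 29412 = (6 + 18² + 14*18) + 29412 = (6 + 324 + 252) + 29412 = 582 + 29412 = 29994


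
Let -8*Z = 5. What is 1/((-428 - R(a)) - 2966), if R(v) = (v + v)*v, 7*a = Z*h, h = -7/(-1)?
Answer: -32/108633 ≈ -0.00029457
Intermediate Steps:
h = 7 (h = -7*(-1) = 7)
Z = -5/8 (Z = -⅛*5 = -5/8 ≈ -0.62500)
a = -5/8 (a = (-5/8*7)/7 = (⅐)*(-35/8) = -5/8 ≈ -0.62500)
R(v) = 2*v² (R(v) = (2*v)*v = 2*v²)
1/((-428 - R(a)) - 2966) = 1/((-428 - 2*(-5/8)²) - 2966) = 1/((-428 - 2*25/64) - 2966) = 1/((-428 - 1*25/32) - 2966) = 1/((-428 - 25/32) - 2966) = 1/(-13721/32 - 2966) = 1/(-108633/32) = -32/108633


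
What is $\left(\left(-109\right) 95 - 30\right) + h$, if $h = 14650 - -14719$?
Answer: $18984$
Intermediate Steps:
$h = 29369$ ($h = 14650 + 14719 = 29369$)
$\left(\left(-109\right) 95 - 30\right) + h = \left(\left(-109\right) 95 - 30\right) + 29369 = \left(-10355 - 30\right) + 29369 = -10385 + 29369 = 18984$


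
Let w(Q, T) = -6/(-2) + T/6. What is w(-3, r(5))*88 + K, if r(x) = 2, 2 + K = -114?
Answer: 532/3 ≈ 177.33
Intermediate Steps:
K = -116 (K = -2 - 114 = -116)
w(Q, T) = 3 + T/6 (w(Q, T) = -6*(-1/2) + T*(1/6) = 3 + T/6)
w(-3, r(5))*88 + K = (3 + (1/6)*2)*88 - 116 = (3 + 1/3)*88 - 116 = (10/3)*88 - 116 = 880/3 - 116 = 532/3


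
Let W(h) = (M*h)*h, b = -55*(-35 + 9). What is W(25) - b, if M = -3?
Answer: -3305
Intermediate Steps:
b = 1430 (b = -55*(-26) = 1430)
W(h) = -3*h² (W(h) = (-3*h)*h = -3*h²)
W(25) - b = -3*25² - 1*1430 = -3*625 - 1430 = -1875 - 1430 = -3305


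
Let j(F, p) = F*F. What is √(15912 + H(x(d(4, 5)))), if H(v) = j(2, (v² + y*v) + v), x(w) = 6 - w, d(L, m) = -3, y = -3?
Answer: 2*√3979 ≈ 126.16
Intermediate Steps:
j(F, p) = F²
H(v) = 4 (H(v) = 2² = 4)
√(15912 + H(x(d(4, 5)))) = √(15912 + 4) = √15916 = 2*√3979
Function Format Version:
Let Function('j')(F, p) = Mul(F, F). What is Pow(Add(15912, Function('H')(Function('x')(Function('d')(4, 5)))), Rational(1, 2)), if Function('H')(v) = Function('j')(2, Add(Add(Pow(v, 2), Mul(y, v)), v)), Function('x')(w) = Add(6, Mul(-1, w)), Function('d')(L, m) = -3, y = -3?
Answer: Mul(2, Pow(3979, Rational(1, 2))) ≈ 126.16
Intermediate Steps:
Function('j')(F, p) = Pow(F, 2)
Function('H')(v) = 4 (Function('H')(v) = Pow(2, 2) = 4)
Pow(Add(15912, Function('H')(Function('x')(Function('d')(4, 5)))), Rational(1, 2)) = Pow(Add(15912, 4), Rational(1, 2)) = Pow(15916, Rational(1, 2)) = Mul(2, Pow(3979, Rational(1, 2)))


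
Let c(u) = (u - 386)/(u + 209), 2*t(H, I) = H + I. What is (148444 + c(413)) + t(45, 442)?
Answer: 46241826/311 ≈ 1.4869e+5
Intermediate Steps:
t(H, I) = H/2 + I/2 (t(H, I) = (H + I)/2 = H/2 + I/2)
c(u) = (-386 + u)/(209 + u)
(148444 + c(413)) + t(45, 442) = (148444 + (-386 + 413)/(209 + 413)) + ((½)*45 + (½)*442) = (148444 + 27/622) + (45/2 + 221) = (148444 + (1/622)*27) + 487/2 = (148444 + 27/622) + 487/2 = 92332195/622 + 487/2 = 46241826/311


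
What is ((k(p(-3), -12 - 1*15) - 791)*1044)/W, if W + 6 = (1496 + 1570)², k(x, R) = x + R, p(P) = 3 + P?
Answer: -4908/54025 ≈ -0.090847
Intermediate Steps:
k(x, R) = R + x
W = 9400350 (W = -6 + (1496 + 1570)² = -6 + 3066² = -6 + 9400356 = 9400350)
((k(p(-3), -12 - 1*15) - 791)*1044)/W = ((((-12 - 1*15) + (3 - 3)) - 791)*1044)/9400350 = ((((-12 - 15) + 0) - 791)*1044)*(1/9400350) = (((-27 + 0) - 791)*1044)*(1/9400350) = ((-27 - 791)*1044)*(1/9400350) = -818*1044*(1/9400350) = -853992*1/9400350 = -4908/54025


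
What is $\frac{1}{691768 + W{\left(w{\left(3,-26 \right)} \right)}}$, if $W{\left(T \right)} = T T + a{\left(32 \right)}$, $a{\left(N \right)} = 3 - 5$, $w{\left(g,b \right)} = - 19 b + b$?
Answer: $\frac{1}{910790} \approx 1.0979 \cdot 10^{-6}$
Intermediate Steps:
$w{\left(g,b \right)} = - 18 b$
$a{\left(N \right)} = -2$
$W{\left(T \right)} = -2 + T^{2}$ ($W{\left(T \right)} = T T - 2 = T^{2} - 2 = -2 + T^{2}$)
$\frac{1}{691768 + W{\left(w{\left(3,-26 \right)} \right)}} = \frac{1}{691768 - \left(2 - \left(\left(-18\right) \left(-26\right)\right)^{2}\right)} = \frac{1}{691768 - \left(2 - 468^{2}\right)} = \frac{1}{691768 + \left(-2 + 219024\right)} = \frac{1}{691768 + 219022} = \frac{1}{910790}$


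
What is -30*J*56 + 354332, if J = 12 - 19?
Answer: 366092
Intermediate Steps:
J = -7
-30*J*56 + 354332 = -30*(-7)*56 + 354332 = 210*56 + 354332 = 11760 + 354332 = 366092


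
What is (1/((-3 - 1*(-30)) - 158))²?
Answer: 1/17161 ≈ 5.8272e-5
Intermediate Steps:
(1/((-3 - 1*(-30)) - 158))² = (1/((-3 + 30) - 158))² = (1/(27 - 158))² = (1/(-131))² = (-1/131)² = 1/17161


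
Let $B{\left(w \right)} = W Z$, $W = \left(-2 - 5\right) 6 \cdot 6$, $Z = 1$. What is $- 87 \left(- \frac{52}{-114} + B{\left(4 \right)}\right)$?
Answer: $\frac{415802}{19} \approx 21884.0$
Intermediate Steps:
$W = -252$ ($W = \left(-7\right) 6 \cdot 6 = \left(-42\right) 6 = -252$)
$B{\left(w \right)} = -252$ ($B{\left(w \right)} = \left(-252\right) 1 = -252$)
$- 87 \left(- \frac{52}{-114} + B{\left(4 \right)}\right) = - 87 \left(- \frac{52}{-114} - 252\right) = - 87 \left(\left(-52\right) \left(- \frac{1}{114}\right) - 252\right) = - 87 \left(\frac{26}{57} - 252\right) = \left(-87\right) \left(- \frac{14338}{57}\right) = \frac{415802}{19}$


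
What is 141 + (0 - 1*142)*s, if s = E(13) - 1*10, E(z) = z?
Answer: -285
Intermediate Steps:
s = 3 (s = 13 - 1*10 = 13 - 10 = 3)
141 + (0 - 1*142)*s = 141 + (0 - 1*142)*3 = 141 + (0 - 142)*3 = 141 - 142*3 = 141 - 426 = -285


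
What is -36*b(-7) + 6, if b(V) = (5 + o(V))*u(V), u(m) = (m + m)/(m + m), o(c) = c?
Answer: 78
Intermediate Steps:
u(m) = 1 (u(m) = (2*m)/((2*m)) = (2*m)*(1/(2*m)) = 1)
b(V) = 5 + V (b(V) = (5 + V)*1 = 5 + V)
-36*b(-7) + 6 = -36*(5 - 7) + 6 = -36*(-2) + 6 = 72 + 6 = 78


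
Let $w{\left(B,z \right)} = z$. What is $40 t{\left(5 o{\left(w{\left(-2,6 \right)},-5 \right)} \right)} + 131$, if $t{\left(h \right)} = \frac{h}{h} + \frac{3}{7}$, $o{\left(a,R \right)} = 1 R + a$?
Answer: $\frac{1317}{7} \approx 188.14$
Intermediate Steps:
$o{\left(a,R \right)} = R + a$
$t{\left(h \right)} = \frac{10}{7}$ ($t{\left(h \right)} = 1 + 3 \cdot \frac{1}{7} = 1 + \frac{3}{7} = \frac{10}{7}$)
$40 t{\left(5 o{\left(w{\left(-2,6 \right)},-5 \right)} \right)} + 131 = 40 \cdot \frac{10}{7} + 131 = \frac{400}{7} + 131 = \frac{1317}{7}$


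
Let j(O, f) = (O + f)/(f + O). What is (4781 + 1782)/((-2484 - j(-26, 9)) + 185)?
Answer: -6563/2300 ≈ -2.8535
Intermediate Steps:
j(O, f) = 1 (j(O, f) = (O + f)/(O + f) = 1)
(4781 + 1782)/((-2484 - j(-26, 9)) + 185) = (4781 + 1782)/((-2484 - 1*1) + 185) = 6563/((-2484 - 1) + 185) = 6563/(-2485 + 185) = 6563/(-2300) = 6563*(-1/2300) = -6563/2300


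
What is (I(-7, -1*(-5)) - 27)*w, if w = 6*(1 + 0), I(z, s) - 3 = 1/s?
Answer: -714/5 ≈ -142.80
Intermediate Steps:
I(z, s) = 3 + 1/s
w = 6 (w = 6*1 = 6)
(I(-7, -1*(-5)) - 27)*w = ((3 + 1/(-1*(-5))) - 27)*6 = ((3 + 1/5) - 27)*6 = (16/5 - 27)*6 = -119/5*6 = -714/5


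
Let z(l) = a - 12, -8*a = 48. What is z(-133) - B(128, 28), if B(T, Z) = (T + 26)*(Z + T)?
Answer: -24042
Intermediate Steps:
a = -6 (a = -⅛*48 = -6)
z(l) = -18 (z(l) = -6 - 12 = -18)
B(T, Z) = (26 + T)*(T + Z)
z(-133) - B(128, 28) = -18 - (128² + 26*128 + 26*28 + 128*28) = -18 - (16384 + 3328 + 728 + 3584) = -18 - 1*24024 = -18 - 24024 = -24042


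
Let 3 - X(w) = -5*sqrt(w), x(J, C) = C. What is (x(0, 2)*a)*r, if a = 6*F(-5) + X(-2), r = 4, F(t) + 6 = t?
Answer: -504 + 40*I*sqrt(2) ≈ -504.0 + 56.569*I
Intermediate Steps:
F(t) = -6 + t
X(w) = 3 + 5*sqrt(w) (X(w) = 3 - (-5)*sqrt(w) = 3 + 5*sqrt(w))
a = -63 + 5*I*sqrt(2) (a = 6*(-6 - 5) + (3 + 5*sqrt(-2)) = 6*(-11) + (3 + 5*(I*sqrt(2))) = -66 + (3 + 5*I*sqrt(2)) = -63 + 5*I*sqrt(2) ≈ -63.0 + 7.0711*I)
(x(0, 2)*a)*r = (2*(-63 + 5*I*sqrt(2)))*4 = (-126 + 10*I*sqrt(2))*4 = -504 + 40*I*sqrt(2)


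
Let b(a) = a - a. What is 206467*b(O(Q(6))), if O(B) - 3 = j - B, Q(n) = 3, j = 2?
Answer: 0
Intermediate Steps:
O(B) = 5 - B (O(B) = 3 + (2 - B) = 5 - B)
b(a) = 0
206467*b(O(Q(6))) = 206467*0 = 0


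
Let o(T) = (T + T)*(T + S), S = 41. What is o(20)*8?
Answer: 19520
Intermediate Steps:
o(T) = 2*T*(41 + T) (o(T) = (T + T)*(T + 41) = (2*T)*(41 + T) = 2*T*(41 + T))
o(20)*8 = (2*20*(41 + 20))*8 = (2*20*61)*8 = 2440*8 = 19520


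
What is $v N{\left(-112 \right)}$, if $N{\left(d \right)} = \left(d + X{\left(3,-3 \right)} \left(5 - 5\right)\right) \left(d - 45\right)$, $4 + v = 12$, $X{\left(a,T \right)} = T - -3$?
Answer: $140672$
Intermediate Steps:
$X{\left(a,T \right)} = 3 + T$ ($X{\left(a,T \right)} = T + 3 = 3 + T$)
$v = 8$ ($v = -4 + 12 = 8$)
$N{\left(d \right)} = d \left(-45 + d\right)$ ($N{\left(d \right)} = \left(d + \left(3 - 3\right) \left(5 - 5\right)\right) \left(d - 45\right) = \left(d + 0 \cdot 0\right) \left(-45 + d\right) = \left(d + 0\right) \left(-45 + d\right) = d \left(-45 + d\right)$)
$v N{\left(-112 \right)} = 8 \left(- 112 \left(-45 - 112\right)\right) = 8 \left(\left(-112\right) \left(-157\right)\right) = 8 \cdot 17584 = 140672$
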